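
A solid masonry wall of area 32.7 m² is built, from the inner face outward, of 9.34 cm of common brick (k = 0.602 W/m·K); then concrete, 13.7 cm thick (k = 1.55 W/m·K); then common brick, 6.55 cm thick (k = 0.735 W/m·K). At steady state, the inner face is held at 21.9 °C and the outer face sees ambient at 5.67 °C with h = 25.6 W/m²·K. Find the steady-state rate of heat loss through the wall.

Q = 1430 W

Series thermal resistances, inner to outer:
  R_common brick = L/(kA) = 0.0934/(0.602·32.7) = 0.004745 K/W
  R_concrete = L/(kA) = 0.137/(1.55·32.7) = 0.002703 K/W
  R_common brick = L/(kA) = 0.0655/(0.735·32.7) = 0.002725 K/W
  R_conv,out = 1/(hA) = 1/(25.6·32.7) = 0.001195 K/W
ΣR = 0.004745 + 0.002703 + 0.002725 + 0.001195 = 0.01137 K/W
Q = ΔT/ΣR = (21.9 °C − 5.67 °C)/0.01137 = 1430 W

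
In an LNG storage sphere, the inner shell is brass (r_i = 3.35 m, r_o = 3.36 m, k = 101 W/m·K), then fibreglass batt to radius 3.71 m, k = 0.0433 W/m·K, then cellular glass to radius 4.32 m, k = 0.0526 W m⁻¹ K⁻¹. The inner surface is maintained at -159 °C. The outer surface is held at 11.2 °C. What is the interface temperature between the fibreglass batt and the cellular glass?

T = -78.6 °C

Resistance network (inner→outer):
  R_brass = (1/3.35 − 1/3.36)/(4πk) = 8.884×10^-4/(4π·101) = 7.000×10^-7 K/W
  R_fibreglass batt = (1/3.36 − 1/3.71)/(4πk) = 0.02808/(4π·0.0433) = 0.05160 K/W
  R_cellular glass = (1/3.71 − 1/4.32)/(4πk) = 0.03806/(4π·0.0526) = 0.05758 K/W
ΣR = 7.000×10^-7 + 0.05160 + 0.05758 = 0.1092 K/W
Q = ΔT/ΣR = (-159 °C − 11.2 °C)/0.1092 = -1559 W
From the inner boundary to the fibreglass batt/cellular glass interface, ΣR_partial = 0.05160 K/W.
T_interface = T_in − Q·ΣR_partial = -159 °C − (-1559)(0.05160) = -78.6 °C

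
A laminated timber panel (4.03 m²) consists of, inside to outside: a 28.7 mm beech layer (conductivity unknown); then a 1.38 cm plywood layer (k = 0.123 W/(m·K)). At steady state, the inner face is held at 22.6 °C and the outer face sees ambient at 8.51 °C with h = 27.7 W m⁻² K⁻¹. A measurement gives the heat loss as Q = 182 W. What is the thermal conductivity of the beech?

ΣR = ΔT/Q = |22.6 − 8.51|/182 = 0.07742 K/W
Known resistances:
  R_plywood = L/(kA) = 0.0138/(0.123·4.03) = 0.02784 K/W
  R_conv,out = 1/(hA) = 1/(27.7·4.03) = 0.008958 K/W
R_beech = ΣR − ΣR_known = 0.07742 − 0.03680 = 0.04062 K/W
L/(kA) = 0.04062 ⇒ k = 0.0287/(0.04062·4.03) = 0.175 W/m·K

k = 0.175 W/m·K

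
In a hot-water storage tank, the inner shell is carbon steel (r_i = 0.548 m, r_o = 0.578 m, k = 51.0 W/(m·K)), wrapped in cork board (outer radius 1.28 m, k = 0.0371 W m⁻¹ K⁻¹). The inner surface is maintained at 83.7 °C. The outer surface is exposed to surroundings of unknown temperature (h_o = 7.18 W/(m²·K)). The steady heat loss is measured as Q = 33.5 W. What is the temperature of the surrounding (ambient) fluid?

Sum the resistances:
  R_carbon steel = (1/0.548 − 1/0.578)/(4πk) = 0.09471/(4π·51.0) = 1.478×10^-4 K/W
  R_cork board = (1/0.578 − 1/1.28)/(4πk) = 0.9489/(4π·0.0371) = 2.035 K/W
  R_conv,out = 1/(4πr²h) = 1/(4π·1.28²·7.18) = 0.006765 K/W
ΣR = 2.042 K/W
ΔT = Q·ΣR = 33.5 × 2.042 = 68.41 K
Heat flows outward, so T_out = T_in − ΔT = 83.7 − 68.41 = 15.3 °C

T_out = 15.3 °C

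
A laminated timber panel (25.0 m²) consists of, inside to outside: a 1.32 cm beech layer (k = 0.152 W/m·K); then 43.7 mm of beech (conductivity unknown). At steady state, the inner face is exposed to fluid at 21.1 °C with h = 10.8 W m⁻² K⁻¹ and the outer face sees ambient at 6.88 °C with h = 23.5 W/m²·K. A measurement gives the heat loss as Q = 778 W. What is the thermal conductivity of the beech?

k = 0.186 W/m·K

ΣR = ΔT/Q = |21.1 − 6.88|/778 = 0.01828 K/W
Known resistances:
  R_conv,in = 1/(hA) = 1/(10.8·25.0) = 0.003704 K/W
  R_beech = L/(kA) = 0.0132/(0.152·25.0) = 0.003474 K/W
  R_conv,out = 1/(hA) = 1/(23.5·25.0) = 0.001702 K/W
R_beech = ΣR − ΣR_known = 0.01828 − 0.008880 = 0.009400 K/W
L/(kA) = 0.009400 ⇒ k = 0.0437/(0.009400·25.0) = 0.186 W/m·K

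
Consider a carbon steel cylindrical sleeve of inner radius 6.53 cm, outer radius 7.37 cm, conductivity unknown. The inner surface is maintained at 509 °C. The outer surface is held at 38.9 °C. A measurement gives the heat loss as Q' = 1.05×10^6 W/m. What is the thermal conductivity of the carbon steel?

k = 43.0 W/m·K

ΣR = ΔT/Q' = |509 − 38.9|/1.05×10^6 = 4.477×10^-4 m·K/W
ln(r₂/r₁)/(2πk) = 4.477×10^-4 ⇒ k = 0.1210/(2π·4.477×10^-4) = 43.0 W/m·K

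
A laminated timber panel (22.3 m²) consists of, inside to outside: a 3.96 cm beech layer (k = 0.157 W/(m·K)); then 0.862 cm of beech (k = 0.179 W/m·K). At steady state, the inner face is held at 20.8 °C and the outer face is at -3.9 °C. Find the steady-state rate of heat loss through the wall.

Treat each layer as a resistance in series:
  R_beech = L/(kA) = 0.0396/(0.157·22.3) = 0.01131 K/W
  R_beech = L/(kA) = 0.00862/(0.179·22.3) = 0.002159 K/W
ΣR = 0.01131 + 0.002159 = 0.01347 K/W
Q = ΔT/ΣR = (20.8 °C − -3.9 °C)/0.01347 = 1830 W

Q = 1830 W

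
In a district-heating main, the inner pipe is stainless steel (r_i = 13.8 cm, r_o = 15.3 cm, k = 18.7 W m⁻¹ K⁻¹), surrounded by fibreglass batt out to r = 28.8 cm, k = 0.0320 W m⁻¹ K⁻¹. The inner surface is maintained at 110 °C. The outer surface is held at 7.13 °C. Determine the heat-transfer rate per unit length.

Treat each layer as a resistance in series:
  R'_stainless steel = ln(0.153/0.138)/(2πk) = 0.1032/(2π·18.7) = 8.782×10^-4 m·K/W
  R'_fibreglass batt = ln(0.288/0.153)/(2πk) = 0.6325/(2π·0.0320) = 3.146 m·K/W
ΣR = 8.782×10^-4 + 3.146 = 3.147 m·K/W
Q' = ΔT/ΣR = (110 °C − 7.13 °C)/3.147 = 32.7 W/m

Q' = 32.7 W/m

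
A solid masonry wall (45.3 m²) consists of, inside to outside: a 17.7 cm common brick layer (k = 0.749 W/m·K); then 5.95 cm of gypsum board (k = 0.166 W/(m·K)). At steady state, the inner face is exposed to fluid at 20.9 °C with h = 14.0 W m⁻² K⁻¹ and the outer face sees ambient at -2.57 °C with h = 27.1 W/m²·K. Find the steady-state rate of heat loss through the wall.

Series thermal resistances, inner to outer:
  R_conv,in = 1/(hA) = 1/(14.0·45.3) = 0.001577 K/W
  R_common brick = L/(kA) = 0.177/(0.749·45.3) = 0.005217 K/W
  R_gypsum board = L/(kA) = 0.0595/(0.166·45.3) = 0.007912 K/W
  R_conv,out = 1/(hA) = 1/(27.1·45.3) = 8.146×10^-4 K/W
ΣR = 0.001577 + 0.005217 + 0.007912 + 8.146×10^-4 = 0.01552 K/W
Q = ΔT/ΣR = (20.9 °C − -2.57 °C)/0.01552 = 1510 W

Q = 1510 W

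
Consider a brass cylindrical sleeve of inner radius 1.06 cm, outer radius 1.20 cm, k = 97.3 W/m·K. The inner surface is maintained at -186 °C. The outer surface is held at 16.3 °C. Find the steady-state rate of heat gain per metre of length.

Q' = 997 kW/m

Q' = 2πk·ΔT/ln(r₂/r₁) = 2π × 97.3 × 202.3 / ln(0.0120/0.0106) = 9.97×10^5 W/m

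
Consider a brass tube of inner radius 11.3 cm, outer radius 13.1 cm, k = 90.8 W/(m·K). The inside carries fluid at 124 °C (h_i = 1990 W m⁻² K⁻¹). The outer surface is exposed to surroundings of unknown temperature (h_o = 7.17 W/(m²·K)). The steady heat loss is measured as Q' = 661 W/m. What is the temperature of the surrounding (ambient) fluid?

Series resistances:
  R'_conv,in = 1/(2πr h) = 1/(2π·0.113·1990) = 7.078×10^-4 m·K/W
  R'_brass = ln(0.131/0.113)/(2πk) = 0.1478/(2π·90.8) = 2.591×10^-4 m·K/W
  R'_conv,out = 1/(2πr h) = 1/(2π·0.131·7.17) = 0.1694 m·K/W
ΣR = 0.1704 m·K/W
ΔT = Q'·ΣR = 661 × 0.1704 = 112.6 K
Heat flows outward, so T_out = T_in − ΔT = 124 − 112.6 = 11.4 °C

T_out = 11.4 °C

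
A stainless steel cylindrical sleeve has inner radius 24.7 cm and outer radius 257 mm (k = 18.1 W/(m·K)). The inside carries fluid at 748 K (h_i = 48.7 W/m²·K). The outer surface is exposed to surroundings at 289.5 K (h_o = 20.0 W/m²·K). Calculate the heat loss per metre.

Resistance network (inner→outer):
  R'_conv,in = 1/(2πr h) = 1/(2π·0.247·48.7) = 0.01323 m·K/W
  R'_stainless steel = ln(0.257/0.247)/(2πk) = 0.03969/(2π·18.1) = 3.490×10^-4 m·K/W
  R'_conv,out = 1/(2πr h) = 1/(2π·0.257·20.0) = 0.03096 m·K/W
ΣR = 0.01323 + 3.490×10^-4 + 0.03096 = 0.04454 m·K/W
Q' = ΔT/ΣR = (748 K − 289.5 K)/0.04454 = 10300 W/m

Q' = 10.3 kW/m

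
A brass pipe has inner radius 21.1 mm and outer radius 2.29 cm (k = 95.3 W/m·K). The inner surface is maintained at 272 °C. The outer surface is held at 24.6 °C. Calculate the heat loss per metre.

Q' = 1.81×10^6 W/m

Q' = 2πk·ΔT/ln(r₂/r₁) = 2π × 95.3 × 247.4 / ln(0.0229/0.0211) = 1.81×10^6 W/m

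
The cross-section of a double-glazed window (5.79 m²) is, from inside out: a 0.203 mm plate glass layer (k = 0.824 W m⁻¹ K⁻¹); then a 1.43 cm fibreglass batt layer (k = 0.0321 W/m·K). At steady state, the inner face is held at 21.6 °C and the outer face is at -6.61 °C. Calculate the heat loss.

Q = 366 W

Treat each layer as a resistance in series:
  R_plate glass = L/(kA) = 2.03×10^-4/(0.824·5.79) = 4.255×10^-5 K/W
  R_fibreglass batt = L/(kA) = 0.0143/(0.0321·5.79) = 0.07694 K/W
ΣR = 4.255×10^-5 + 0.07694 = 0.07698 K/W
Q = ΔT/ΣR = (21.6 °C − -6.61 °C)/0.07698 = 366 W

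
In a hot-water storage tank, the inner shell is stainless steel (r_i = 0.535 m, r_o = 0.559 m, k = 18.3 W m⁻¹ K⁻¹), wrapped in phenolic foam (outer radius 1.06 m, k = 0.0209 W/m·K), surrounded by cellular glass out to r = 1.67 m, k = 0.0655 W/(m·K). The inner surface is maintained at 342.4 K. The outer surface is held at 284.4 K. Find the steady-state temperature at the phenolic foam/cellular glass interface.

T = 291.1 K

Treat each layer as a resistance in series:
  R_stainless steel = (1/0.535 − 1/0.559)/(4πk) = 0.08025/(4π·18.3) = 3.490×10^-4 K/W
  R_phenolic foam = (1/0.559 − 1/1.06)/(4πk) = 0.8455/(4π·0.0209) = 3.219 K/W
  R_cellular glass = (1/1.06 − 1/1.67)/(4πk) = 0.3446/(4π·0.0655) = 0.4187 K/W
ΣR = 3.490×10^-4 + 3.219 + 0.4187 = 3.638 K/W
Q = ΔT/ΣR = (342.4 K − 284.4 K)/3.638 = 15.94 W
From the inner boundary to the phenolic foam/cellular glass interface, ΣR_partial = 3.219 K/W.
T_interface = T_in − Q·ΣR_partial = 342.4 K − (15.94)(3.219) = 291.1 K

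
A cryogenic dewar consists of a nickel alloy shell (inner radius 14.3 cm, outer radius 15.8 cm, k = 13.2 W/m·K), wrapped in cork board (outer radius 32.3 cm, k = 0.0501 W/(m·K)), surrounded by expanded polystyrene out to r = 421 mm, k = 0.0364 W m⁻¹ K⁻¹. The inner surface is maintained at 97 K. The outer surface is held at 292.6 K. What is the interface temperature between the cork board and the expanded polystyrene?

Series thermal resistances, inner to outer:
  R_nickel alloy = (1/0.143 − 1/0.158)/(4πk) = 0.6639/(4π·13.2) = 0.004002 K/W
  R_cork board = (1/0.158 − 1/0.323)/(4πk) = 3.233/(4π·0.0501) = 5.135 K/W
  R_expanded polystyrene = (1/0.323 − 1/0.421)/(4πk) = 0.7207/(4π·0.0364) = 1.576 K/W
ΣR = 0.004002 + 5.135 + 1.576 = 6.715 K/W
Q = ΔT/ΣR = (97 K − 292.6 K)/6.715 = -29.13 W
From the inner boundary to the cork board/expanded polystyrene interface, ΣR_partial = 5.139 K/W.
T_interface = T_in − Q·ΣR_partial = 97 K − (-29.13)(5.139) = 246.7 K

T = 246.7 K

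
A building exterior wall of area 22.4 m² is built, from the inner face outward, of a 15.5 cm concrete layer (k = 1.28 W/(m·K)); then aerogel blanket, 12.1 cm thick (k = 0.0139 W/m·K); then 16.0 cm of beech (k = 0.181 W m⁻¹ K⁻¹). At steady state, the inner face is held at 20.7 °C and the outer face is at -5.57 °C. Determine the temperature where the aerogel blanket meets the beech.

Series thermal resistances, inner to outer:
  R_concrete = L/(kA) = 0.155/(1.28·22.4) = 0.005406 K/W
  R_aerogel blanket = L/(kA) = 0.121/(0.0139·22.4) = 0.3886 K/W
  R_beech = L/(kA) = 0.160/(0.181·22.4) = 0.03946 K/W
ΣR = 0.005406 + 0.3886 + 0.03946 = 0.4335 K/W
Q = ΔT/ΣR = (20.7 °C − -5.57 °C)/0.4335 = 60.60 W
From the inner boundary to the aerogel blanket/beech interface, ΣR_partial = 0.3940 K/W.
T_interface = T_in − Q·ΣR_partial = 20.7 °C − (60.60)(0.3940) = -3.18 °C

T = -3.18 °C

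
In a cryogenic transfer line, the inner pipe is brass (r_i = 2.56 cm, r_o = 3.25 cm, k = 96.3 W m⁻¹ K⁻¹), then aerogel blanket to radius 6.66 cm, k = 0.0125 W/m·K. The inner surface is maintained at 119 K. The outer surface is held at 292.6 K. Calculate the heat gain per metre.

Resistance network (inner→outer):
  R'_brass = ln(0.0325/0.0256)/(2πk) = 0.2386/(2π·96.3) = 3.944×10^-4 m·K/W
  R'_aerogel blanket = ln(0.0666/0.0325)/(2πk) = 0.7175/(2π·0.0125) = 9.135 m·K/W
ΣR = 3.944×10^-4 + 9.135 = 9.135 m·K/W
Q' = ΔT/ΣR = (119 K − 292.6 K)/9.135 = -19.0 W/m
(Negative Q' ⇒ heat flows inward; heat gain = 19.0 W/m.)

Q' = 19.0 W/m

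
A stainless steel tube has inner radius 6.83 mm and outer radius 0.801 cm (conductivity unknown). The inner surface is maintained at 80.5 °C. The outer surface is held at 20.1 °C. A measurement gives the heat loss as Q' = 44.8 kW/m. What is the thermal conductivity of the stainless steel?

ΣR = ΔT/Q' = |80.5 − 20.1|/44800 = 0.001348 m·K/W
ln(r₂/r₁)/(2πk) = 0.001348 ⇒ k = 0.1594/(2π·0.001348) = 18.8 W/m·K

k = 18.8 W/m·K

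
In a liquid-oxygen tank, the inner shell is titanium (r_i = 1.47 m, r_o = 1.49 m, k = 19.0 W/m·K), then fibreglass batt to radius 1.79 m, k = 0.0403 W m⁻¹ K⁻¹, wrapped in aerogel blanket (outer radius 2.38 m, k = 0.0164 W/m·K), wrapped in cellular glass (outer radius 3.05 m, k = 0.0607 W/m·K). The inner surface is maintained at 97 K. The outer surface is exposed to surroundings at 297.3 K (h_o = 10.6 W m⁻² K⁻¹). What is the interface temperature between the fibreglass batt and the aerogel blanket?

Treat each layer as a resistance in series:
  R_titanium = (1/1.47 − 1/1.49)/(4πk) = 0.009131/(4π·19.0) = 3.824×10^-5 K/W
  R_fibreglass batt = (1/1.49 − 1/1.79)/(4πk) = 0.1125/(4π·0.0403) = 0.2221 K/W
  R_aerogel blanket = (1/1.79 − 1/2.38)/(4πk) = 0.1385/(4π·0.0164) = 0.6720 K/W
  R_cellular glass = (1/2.38 − 1/3.05)/(4πk) = 0.09230/(4π·0.0607) = 0.1210 K/W
  R_conv,out = 1/(4πr²h) = 1/(4π·3.05²·10.6) = 8.070×10^-4 K/W
ΣR = 3.824×10^-5 + 0.2221 + 0.6720 + 0.1210 + 8.070×10^-4 = 1.016 K/W
Q = ΔT/ΣR = (97 K − 297.3 K)/1.016 = -197.1 W
From the inner boundary to the fibreglass batt/aerogel blanket interface, ΣR_partial = 0.2221 K/W.
T_interface = T_in − Q·ΣR_partial = 97 K − (-197.1)(0.2221) = 141 K

T = 141 K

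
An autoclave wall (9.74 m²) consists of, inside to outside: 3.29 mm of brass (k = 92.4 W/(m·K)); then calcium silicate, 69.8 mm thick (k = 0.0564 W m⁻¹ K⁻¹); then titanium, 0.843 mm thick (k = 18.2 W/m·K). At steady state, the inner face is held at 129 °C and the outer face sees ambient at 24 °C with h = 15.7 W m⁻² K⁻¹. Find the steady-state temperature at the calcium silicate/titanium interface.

Series thermal resistances, inner to outer:
  R_brass = L/(kA) = 0.00329/(92.4·9.74) = 3.656×10^-6 K/W
  R_calcium silicate = L/(kA) = 0.0698/(0.0564·9.74) = 0.1271 K/W
  R_titanium = L/(kA) = 8.43×10^-4/(18.2·9.74) = 4.756×10^-6 K/W
  R_conv,out = 1/(hA) = 1/(15.7·9.74) = 0.006539 K/W
ΣR = 3.656×10^-6 + 0.1271 + 4.756×10^-6 + 0.006539 = 0.1336 K/W
Q = ΔT/ΣR = (129 °C − 24 °C)/0.1336 = 785.9 W
From the inner boundary to the calcium silicate/titanium interface, ΣR_partial = 0.1271 K/W.
T_interface = T_in − Q·ΣR_partial = 129 °C − (785.9)(0.1271) = 29.1 °C

T = 29.1 °C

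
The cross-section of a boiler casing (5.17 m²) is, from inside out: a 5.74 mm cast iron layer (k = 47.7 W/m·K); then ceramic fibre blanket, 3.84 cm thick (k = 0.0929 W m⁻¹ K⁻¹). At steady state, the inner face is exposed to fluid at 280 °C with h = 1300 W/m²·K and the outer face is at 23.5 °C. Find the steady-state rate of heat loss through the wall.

Q = 3.20 kW

Resistance network (inner→outer):
  R_conv,in = 1/(hA) = 1/(1300·5.17) = 1.488×10^-4 K/W
  R_cast iron = L/(kA) = 0.00574/(47.7·5.17) = 2.328×10^-5 K/W
  R_ceramic fibre blanket = L/(kA) = 0.0384/(0.0929·5.17) = 0.07995 K/W
ΣR = 1.488×10^-4 + 2.328×10^-5 + 0.07995 = 0.08012 K/W
Q = ΔT/ΣR = (280 °C − 23.5 °C)/0.08012 = 3200 W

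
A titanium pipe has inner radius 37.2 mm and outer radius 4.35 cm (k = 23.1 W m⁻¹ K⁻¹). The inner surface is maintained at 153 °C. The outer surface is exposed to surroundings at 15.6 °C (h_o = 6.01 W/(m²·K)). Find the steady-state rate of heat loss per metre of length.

Treat each layer as a resistance in series:
  R'_titanium = ln(0.0435/0.0372)/(2πk) = 0.1565/(2π·23.1) = 0.001078 m·K/W
  R'_conv,out = 1/(2πr h) = 1/(2π·0.0435·6.01) = 0.6088 m·K/W
ΣR = 0.001078 + 0.6088 = 0.6099 m·K/W
Q' = ΔT/ΣR = (153 °C − 15.6 °C)/0.6099 = 225 W/m

Q' = 225 W/m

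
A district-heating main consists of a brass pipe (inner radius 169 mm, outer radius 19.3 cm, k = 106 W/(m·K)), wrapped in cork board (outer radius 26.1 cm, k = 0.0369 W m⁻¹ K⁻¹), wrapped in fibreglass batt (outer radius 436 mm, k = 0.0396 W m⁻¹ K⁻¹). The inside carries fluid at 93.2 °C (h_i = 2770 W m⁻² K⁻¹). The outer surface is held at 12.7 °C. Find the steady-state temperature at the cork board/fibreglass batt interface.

Treat each layer as a resistance in series:
  R'_conv,in = 1/(2πr h) = 1/(2π·0.169·2770) = 3.400×10^-4 m·K/W
  R'_brass = ln(0.193/0.169)/(2πk) = 0.1328/(2π·106) = 1.994×10^-4 m·K/W
  R'_cork board = ln(0.261/0.193)/(2πk) = 0.3018/(2π·0.0369) = 1.302 m·K/W
  R'_fibreglass batt = ln(0.436/0.261)/(2πk) = 0.5131/(2π·0.0396) = 2.062 m·K/W
ΣR = 3.400×10^-4 + 1.994×10^-4 + 1.302 + 2.062 = 3.365 m·K/W
Q' = ΔT/ΣR = (93.2 °C − 12.7 °C)/3.365 = 23.92 W/m
From the inner boundary to the cork board/fibreglass batt interface, ΣR_partial = 1.303 m·K/W.
T_interface = T_in − Q'·ΣR_partial = 93.2 °C − (23.92)(1.303) = 62.0 °C

T = 62.0 °C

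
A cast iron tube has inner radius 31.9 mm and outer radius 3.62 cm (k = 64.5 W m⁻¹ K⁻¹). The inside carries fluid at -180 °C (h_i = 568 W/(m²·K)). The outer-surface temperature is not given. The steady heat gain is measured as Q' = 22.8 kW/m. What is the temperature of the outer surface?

T_out = 27.4 °C

Sum the resistances:
  R'_conv,in = 1/(2πr h) = 1/(2π·0.0319·568) = 0.008784 m·K/W
  R'_cast iron = ln(0.0362/0.0319)/(2πk) = 0.1265/(2π·64.5) = 3.120×10^-4 m·K/W
ΣR = 0.009096 m·K/W
ΔT = Q'·ΣR = 22800 × 0.009096 = 207.4 K
Heat flows inward, so T_out = T_in + ΔT = -180 + 207.4 = 27.4 °C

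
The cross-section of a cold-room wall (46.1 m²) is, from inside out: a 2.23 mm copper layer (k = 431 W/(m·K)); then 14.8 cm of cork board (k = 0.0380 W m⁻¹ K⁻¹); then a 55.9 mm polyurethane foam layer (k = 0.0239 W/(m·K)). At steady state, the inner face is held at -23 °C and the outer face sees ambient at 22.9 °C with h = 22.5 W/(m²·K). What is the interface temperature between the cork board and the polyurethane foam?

Resistance network (inner→outer):
  R_copper = L/(kA) = 0.00223/(431·46.1) = 1.122×10^-7 K/W
  R_cork board = L/(kA) = 0.148/(0.0380·46.1) = 0.08448 K/W
  R_polyurethane foam = L/(kA) = 0.0559/(0.0239·46.1) = 0.05074 K/W
  R_conv,out = 1/(hA) = 1/(22.5·46.1) = 9.641×10^-4 K/W
ΣR = 1.122×10^-7 + 0.08448 + 0.05074 + 9.641×10^-4 = 0.1362 K/W
Q = ΔT/ΣR = (-23 °C − 22.9 °C)/0.1362 = -337.0 W
From the inner boundary to the cork board/polyurethane foam interface, ΣR_partial = 0.08448 K/W.
T_interface = T_in − Q·ΣR_partial = -23 °C − (-337.0)(0.08448) = 5.47 °C

T = 5.47 °C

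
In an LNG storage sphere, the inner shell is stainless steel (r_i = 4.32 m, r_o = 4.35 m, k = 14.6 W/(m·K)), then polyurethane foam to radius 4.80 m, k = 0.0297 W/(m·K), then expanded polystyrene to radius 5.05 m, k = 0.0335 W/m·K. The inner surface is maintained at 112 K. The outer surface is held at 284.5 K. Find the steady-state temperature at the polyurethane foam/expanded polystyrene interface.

Resistance network (inner→outer):
  R_stainless steel = (1/4.32 − 1/4.35)/(4πk) = 0.001596/(4π·14.6) = 8.701×10^-6 K/W
  R_polyurethane foam = (1/4.35 − 1/4.80)/(4πk) = 0.02155/(4π·0.0297) = 0.05775 K/W
  R_expanded polystyrene = (1/4.80 − 1/5.05)/(4πk) = 0.01031/(4π·0.0335) = 0.02450 K/W
ΣR = 8.701×10^-6 + 0.05775 + 0.02450 = 0.08226 K/W
Q = ΔT/ΣR = (112 K − 284.5 K)/0.08226 = -2097 W
From the inner boundary to the polyurethane foam/expanded polystyrene interface, ΣR_partial = 0.05776 K/W.
T_interface = T_in − Q·ΣR_partial = 112 K − (-2097)(0.05776) = 233.1 K

T = 233.1 K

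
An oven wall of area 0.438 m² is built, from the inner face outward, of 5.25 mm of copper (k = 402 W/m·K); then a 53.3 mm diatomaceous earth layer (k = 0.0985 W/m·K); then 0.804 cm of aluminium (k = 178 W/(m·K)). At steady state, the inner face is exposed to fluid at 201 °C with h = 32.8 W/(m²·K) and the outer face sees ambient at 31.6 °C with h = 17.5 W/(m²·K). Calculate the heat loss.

Q = 118 W

Resistance network (inner→outer):
  R_conv,in = 1/(hA) = 1/(32.8·0.438) = 0.06961 K/W
  R_copper = L/(kA) = 0.00525/(402·0.438) = 2.982×10^-5 K/W
  R_diatomaceous earth = L/(kA) = 0.0533/(0.0985·0.438) = 1.235 K/W
  R_aluminium = L/(kA) = 0.00804/(178·0.438) = 1.031×10^-4 K/W
  R_conv,out = 1/(hA) = 1/(17.5·0.438) = 0.1305 K/W
ΣR = 0.06961 + 2.982×10^-5 + 1.235 + 1.031×10^-4 + 0.1305 = 1.435 K/W
Q = ΔT/ΣR = (201 °C − 31.6 °C)/1.435 = 118 W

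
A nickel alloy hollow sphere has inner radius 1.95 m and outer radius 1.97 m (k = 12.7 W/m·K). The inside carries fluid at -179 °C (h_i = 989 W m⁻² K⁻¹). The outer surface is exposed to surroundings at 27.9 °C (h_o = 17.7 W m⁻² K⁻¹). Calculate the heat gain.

Q = 171 kW

Series thermal resistances, inner to outer:
  R_conv,in = 1/(4πr²h) = 1/(4π·1.95²·989) = 2.116×10^-5 K/W
  R_nickel alloy = (1/1.95 − 1/1.97)/(4πk) = 0.005206/(4π·12.7) = 3.262×10^-5 K/W
  R_conv,out = 1/(4πr²h) = 1/(4π·1.97²·17.7) = 0.001158 K/W
ΣR = 2.116×10^-5 + 3.262×10^-5 + 0.001158 = 0.001212 K/W
Q = ΔT/ΣR = (-179 °C − 27.9 °C)/0.001212 = -1.71×10^5 W
(Negative Q ⇒ heat flows inward; heat gain = 1.71×10^5 W.)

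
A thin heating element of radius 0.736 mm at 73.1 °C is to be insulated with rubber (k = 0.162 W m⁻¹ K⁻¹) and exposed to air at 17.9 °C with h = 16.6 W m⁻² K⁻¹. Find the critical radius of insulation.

r_cr = 0.976 cm

For a cylinder, r_cr = k_ins/h = 0.162/16.6 = 0.00976 m = 0.976 cm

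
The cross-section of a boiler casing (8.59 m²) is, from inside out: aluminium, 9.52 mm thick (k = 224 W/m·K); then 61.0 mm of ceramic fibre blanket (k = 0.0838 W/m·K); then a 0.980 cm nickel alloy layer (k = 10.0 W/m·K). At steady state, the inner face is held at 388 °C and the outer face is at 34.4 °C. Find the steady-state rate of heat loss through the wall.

Q = 4170 W

Resistance network (inner→outer):
  R_aluminium = L/(kA) = 0.00952/(224·8.59) = 4.948×10^-6 K/W
  R_ceramic fibre blanket = L/(kA) = 0.0610/(0.0838·8.59) = 0.08474 K/W
  R_nickel alloy = L/(kA) = 0.00980/(10.0·8.59) = 1.141×10^-4 K/W
ΣR = 4.948×10^-6 + 0.08474 + 1.141×10^-4 = 0.08486 K/W
Q = ΔT/ΣR = (388 °C − 34.4 °C)/0.08486 = 4170 W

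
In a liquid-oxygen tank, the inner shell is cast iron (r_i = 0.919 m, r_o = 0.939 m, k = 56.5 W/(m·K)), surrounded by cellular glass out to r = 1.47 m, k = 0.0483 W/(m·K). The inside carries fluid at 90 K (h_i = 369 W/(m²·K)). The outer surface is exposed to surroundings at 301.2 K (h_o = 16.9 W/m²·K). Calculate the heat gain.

Q = 332 W

Series thermal resistances, inner to outer:
  R_conv,in = 1/(4πr²h) = 1/(4π·0.919²·369) = 2.553×10^-4 K/W
  R_cast iron = (1/0.919 − 1/0.939)/(4πk) = 0.02318/(4π·56.5) = 3.264×10^-5 K/W
  R_cellular glass = (1/0.939 − 1/1.47)/(4πk) = 0.3847/(4π·0.0483) = 0.6338 K/W
  R_conv,out = 1/(4πr²h) = 1/(4π·1.47²·16.9) = 0.002179 K/W
ΣR = 2.553×10^-4 + 3.264×10^-5 + 0.6338 + 0.002179 = 0.6363 K/W
Q = ΔT/ΣR = (90 K − 301.2 K)/0.6363 = -332 W
(Negative Q ⇒ heat flows inward; heat gain = 332 W.)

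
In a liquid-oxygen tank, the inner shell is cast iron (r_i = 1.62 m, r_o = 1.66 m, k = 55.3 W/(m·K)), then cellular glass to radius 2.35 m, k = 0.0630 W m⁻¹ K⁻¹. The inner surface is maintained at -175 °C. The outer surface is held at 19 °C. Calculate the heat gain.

Q = 868 W

Treat each layer as a resistance in series:
  R_cast iron = (1/1.62 − 1/1.66)/(4πk) = 0.01487/(4π·55.3) = 2.140×10^-5 K/W
  R_cellular glass = (1/1.66 − 1/2.35)/(4πk) = 0.1769/(4π·0.0630) = 0.2234 K/W
ΣR = 2.140×10^-5 + 0.2234 = 0.2234 K/W
Q = ΔT/ΣR = (-175 °C − 19 °C)/0.2234 = -868 W
(Negative Q ⇒ heat flows inward; heat gain = 868 W.)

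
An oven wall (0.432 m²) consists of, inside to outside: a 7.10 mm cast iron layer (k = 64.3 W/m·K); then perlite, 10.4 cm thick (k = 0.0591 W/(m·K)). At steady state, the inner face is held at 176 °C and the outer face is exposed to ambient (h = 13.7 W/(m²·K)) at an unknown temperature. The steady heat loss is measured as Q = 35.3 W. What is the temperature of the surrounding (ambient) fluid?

T_out = 26.2 °C

Sum the resistances:
  R_cast iron = L/(kA) = 0.00710/(64.3·0.432) = 2.556×10^-4 K/W
  R_perlite = L/(kA) = 0.104/(0.0591·0.432) = 4.073 K/W
  R_conv,out = 1/(hA) = 1/(13.7·0.432) = 0.1690 K/W
ΣR = 4.243 K/W
ΔT = Q·ΣR = 35.3 × 4.243 = 149.8 K
Heat flows outward, so T_out = T_in − ΔT = 176 − 149.8 = 26.2 °C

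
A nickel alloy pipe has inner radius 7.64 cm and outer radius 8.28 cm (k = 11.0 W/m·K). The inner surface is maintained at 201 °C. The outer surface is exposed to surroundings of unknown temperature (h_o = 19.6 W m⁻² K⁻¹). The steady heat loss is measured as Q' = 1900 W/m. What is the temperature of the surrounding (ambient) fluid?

Series resistances:
  R'_nickel alloy = ln(0.0828/0.0764)/(2πk) = 0.08045/(2π·11.0) = 0.001164 m·K/W
  R'_conv,out = 1/(2πr h) = 1/(2π·0.0828·19.6) = 0.09807 m·K/W
ΣR = 0.09923 m·K/W
ΔT = Q'·ΣR = 1900 × 0.09923 = 188.5 K
Heat flows outward, so T_out = T_in − ΔT = 201 − 188.5 = 12.5 °C

T_out = 12.5 °C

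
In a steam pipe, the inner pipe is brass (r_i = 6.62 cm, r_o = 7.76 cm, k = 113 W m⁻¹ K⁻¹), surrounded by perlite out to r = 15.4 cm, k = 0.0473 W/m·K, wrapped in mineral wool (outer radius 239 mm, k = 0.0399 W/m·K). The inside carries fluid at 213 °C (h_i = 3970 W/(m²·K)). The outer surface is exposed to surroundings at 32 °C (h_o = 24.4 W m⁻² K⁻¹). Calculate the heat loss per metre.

Q' = 44.3 W/m

Resistance network (inner→outer):
  R'_conv,in = 1/(2πr h) = 1/(2π·0.0662·3970) = 6.056×10^-4 m·K/W
  R'_brass = ln(0.0776/0.0662)/(2πk) = 0.1589/(2π·113) = 2.238×10^-4 m·K/W
  R'_perlite = ln(0.154/0.0776)/(2πk) = 0.6854/(2π·0.0473) = 2.306 m·K/W
  R'_mineral wool = ln(0.239/0.154)/(2πk) = 0.4395/(2π·0.0399) = 1.753 m·K/W
  R'_conv,out = 1/(2πr h) = 1/(2π·0.239·24.4) = 0.02729 m·K/W
ΣR = 6.056×10^-4 + 2.238×10^-4 + 2.306 + 1.753 + 0.02729 = 4.087 m·K/W
Q' = ΔT/ΣR = (213 °C − 32 °C)/4.087 = 44.3 W/m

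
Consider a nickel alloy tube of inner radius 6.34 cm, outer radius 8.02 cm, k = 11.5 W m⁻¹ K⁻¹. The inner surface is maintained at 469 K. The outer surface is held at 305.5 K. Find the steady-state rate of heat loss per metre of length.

Q' = 50300 W/m

Q' = 2πk·ΔT/ln(r₂/r₁) = 2π × 11.5 × 163.5 / ln(0.0802/0.0634) = 50300 W/m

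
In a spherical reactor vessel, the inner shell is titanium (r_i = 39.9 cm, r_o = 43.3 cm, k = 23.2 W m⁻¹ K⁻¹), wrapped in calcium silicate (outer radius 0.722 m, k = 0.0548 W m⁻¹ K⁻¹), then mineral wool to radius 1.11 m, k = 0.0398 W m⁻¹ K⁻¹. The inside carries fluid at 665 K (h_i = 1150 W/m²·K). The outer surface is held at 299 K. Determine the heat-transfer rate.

Q = 158 W

Series thermal resistances, inner to outer:
  R_conv,in = 1/(4πr²h) = 1/(4π·0.399²·1150) = 4.347×10^-4 K/W
  R_titanium = (1/0.399 − 1/0.433)/(4πk) = 0.1968/(4π·23.2) = 6.750×10^-4 K/W
  R_calcium silicate = (1/0.433 − 1/0.722)/(4πk) = 0.9244/(4π·0.0548) = 1.342 K/W
  R_mineral wool = (1/0.722 − 1/1.11)/(4πk) = 0.4841/(4π·0.0398) = 0.9680 K/W
ΣR = 4.347×10^-4 + 6.750×10^-4 + 1.342 + 0.9680 = 2.311 K/W
Q = ΔT/ΣR = (665 K − 299 K)/2.311 = 158 W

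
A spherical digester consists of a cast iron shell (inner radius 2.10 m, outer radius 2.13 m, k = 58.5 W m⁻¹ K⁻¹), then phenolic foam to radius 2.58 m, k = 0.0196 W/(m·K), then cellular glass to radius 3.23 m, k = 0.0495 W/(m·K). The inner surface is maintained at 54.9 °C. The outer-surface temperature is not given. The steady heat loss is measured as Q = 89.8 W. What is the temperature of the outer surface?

T_out = 13.8 °C

Series resistances:
  R_cast iron = (1/2.10 − 1/2.13)/(4πk) = 0.006707/(4π·58.5) = 9.123×10^-6 K/W
  R_phenolic foam = (1/2.13 − 1/2.58)/(4πk) = 0.08189/(4π·0.0196) = 0.3325 K/W
  R_cellular glass = (1/2.58 − 1/3.23)/(4πk) = 0.07800/(4π·0.0495) = 0.1254 K/W
ΣR = 0.4579 K/W
ΔT = Q·ΣR = 89.8 × 0.4579 = 41.12 K
Heat flows outward, so T_out = T_in − ΔT = 54.9 − 41.12 = 13.8 °C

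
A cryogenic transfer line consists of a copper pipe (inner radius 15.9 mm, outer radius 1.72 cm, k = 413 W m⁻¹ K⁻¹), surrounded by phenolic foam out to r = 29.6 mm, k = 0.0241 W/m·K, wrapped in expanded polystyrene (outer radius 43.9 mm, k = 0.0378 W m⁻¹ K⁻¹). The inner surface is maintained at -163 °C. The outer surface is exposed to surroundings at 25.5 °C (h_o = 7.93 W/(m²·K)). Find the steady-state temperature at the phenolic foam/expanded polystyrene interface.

Series thermal resistances, inner to outer:
  R'_copper = ln(0.0172/0.0159)/(2πk) = 0.07859/(2π·413) = 3.029×10^-5 m·K/W
  R'_phenolic foam = ln(0.0296/0.0172)/(2πk) = 0.5429/(2π·0.0241) = 3.585 m·K/W
  R'_expanded polystyrene = ln(0.0439/0.0296)/(2πk) = 0.3941/(2π·0.0378) = 1.660 m·K/W
  R'_conv,out = 1/(2πr h) = 1/(2π·0.0439·7.93) = 0.4572 m·K/W
ΣR = 3.029×10^-5 + 3.585 + 1.660 + 0.4572 = 5.702 m·K/W
Q' = ΔT/ΣR = (-163 °C − 25.5 °C)/5.702 = -33.06 W/m
From the inner boundary to the phenolic foam/expanded polystyrene interface, ΣR_partial = 3.585 m·K/W.
T_interface = T_in − Q'·ΣR_partial = -163 °C − (-33.06)(3.585) = -44.5 °C

T = -44.5 °C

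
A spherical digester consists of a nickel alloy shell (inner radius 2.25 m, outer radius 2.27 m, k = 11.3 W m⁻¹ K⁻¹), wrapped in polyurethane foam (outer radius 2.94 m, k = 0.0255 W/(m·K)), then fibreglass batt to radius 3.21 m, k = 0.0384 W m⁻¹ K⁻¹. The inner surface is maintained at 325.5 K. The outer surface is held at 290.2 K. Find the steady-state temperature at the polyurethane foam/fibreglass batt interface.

T = 295.8 K

Series thermal resistances, inner to outer:
  R_nickel alloy = (1/2.25 − 1/2.27)/(4πk) = 0.003916/(4π·11.3) = 2.758×10^-5 K/W
  R_polyurethane foam = (1/2.27 − 1/2.94)/(4πk) = 0.1004/(4π·0.0255) = 0.3133 K/W
  R_fibreglass batt = (1/2.94 − 1/3.21)/(4πk) = 0.02861/(4π·0.0384) = 0.05929 K/W
ΣR = 2.758×10^-5 + 0.3133 + 0.05929 = 0.3726 K/W
Q = ΔT/ΣR = (325.5 K − 290.2 K)/0.3726 = 94.74 W
From the inner boundary to the polyurethane foam/fibreglass batt interface, ΣR_partial = 0.3133 K/W.
T_interface = T_in − Q·ΣR_partial = 325.5 K − (94.74)(0.3133) = 295.8 K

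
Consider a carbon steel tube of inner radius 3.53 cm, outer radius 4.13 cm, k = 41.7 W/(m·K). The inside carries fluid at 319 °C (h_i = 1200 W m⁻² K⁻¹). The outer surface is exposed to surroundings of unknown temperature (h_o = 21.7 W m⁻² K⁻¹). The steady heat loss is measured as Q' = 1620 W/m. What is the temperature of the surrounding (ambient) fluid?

T_out = 24.3 °C

Series resistances:
  R'_conv,in = 1/(2πr h) = 1/(2π·0.0353·1200) = 0.003757 m·K/W
  R'_carbon steel = ln(0.0413/0.0353)/(2πk) = 0.1570/(2π·41.7) = 5.991×10^-4 m·K/W
  R'_conv,out = 1/(2πr h) = 1/(2π·0.0413·21.7) = 0.1776 m·K/W
ΣR = 0.1819 m·K/W
ΔT = Q'·ΣR = 1620 × 0.1819 = 294.7 K
Heat flows outward, so T_out = T_in − ΔT = 319 − 294.7 = 24.3 °C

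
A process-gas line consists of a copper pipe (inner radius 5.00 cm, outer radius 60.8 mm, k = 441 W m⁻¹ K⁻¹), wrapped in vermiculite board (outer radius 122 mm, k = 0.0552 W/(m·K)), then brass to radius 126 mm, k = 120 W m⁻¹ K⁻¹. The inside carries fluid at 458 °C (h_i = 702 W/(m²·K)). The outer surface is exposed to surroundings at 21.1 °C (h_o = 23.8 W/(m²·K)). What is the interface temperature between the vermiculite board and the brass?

Treat each layer as a resistance in series:
  R'_conv,in = 1/(2πr h) = 1/(2π·0.0500·702) = 0.004534 m·K/W
  R'_copper = ln(0.0608/0.0500)/(2πk) = 0.1956/(2π·441) = 7.058×10^-5 m·K/W
  R'_vermiculite board = ln(0.122/0.0608)/(2πk) = 0.6964/(2π·0.0552) = 2.008 m·K/W
  R'_brass = ln(0.126/0.122)/(2πk) = 0.03226/(2π·120) = 4.279×10^-5 m·K/W
  R'_conv,out = 1/(2πr h) = 1/(2π·0.126·23.8) = 0.05307 m·K/W
ΣR = 0.004534 + 7.058×10^-5 + 2.008 + 4.279×10^-5 + 0.05307 = 2.066 m·K/W
Q' = ΔT/ΣR = (458 °C − 21.1 °C)/2.066 = 211.5 W/m
From the inner boundary to the vermiculite board/brass interface, ΣR_partial = 2.013 m·K/W.
T_interface = T_in − Q'·ΣR_partial = 458 °C − (211.5)(2.013) = 32.3 °C

T = 32.3 °C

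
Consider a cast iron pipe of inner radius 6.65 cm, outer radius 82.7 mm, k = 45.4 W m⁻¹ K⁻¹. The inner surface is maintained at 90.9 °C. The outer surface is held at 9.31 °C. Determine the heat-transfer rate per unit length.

Q' = 107 kW/m

Q' = 2πk·ΔT/ln(r₂/r₁) = 2π × 45.4 × 81.59 / ln(0.0827/0.0665) = 1.07×10^5 W/m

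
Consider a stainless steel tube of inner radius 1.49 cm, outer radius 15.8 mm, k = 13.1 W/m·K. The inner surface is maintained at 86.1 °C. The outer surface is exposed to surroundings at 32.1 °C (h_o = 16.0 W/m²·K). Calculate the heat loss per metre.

Series thermal resistances, inner to outer:
  R'_stainless steel = ln(0.0158/0.0149)/(2πk) = 0.05865/(2π·13.1) = 7.125×10^-4 m·K/W
  R'_conv,out = 1/(2πr h) = 1/(2π·0.0158·16.0) = 0.6296 m·K/W
ΣR = 7.125×10^-4 + 0.6296 = 0.6303 m·K/W
Q' = ΔT/ΣR = (86.1 °C − 32.1 °C)/0.6303 = 85.7 W/m

Q' = 85.7 W/m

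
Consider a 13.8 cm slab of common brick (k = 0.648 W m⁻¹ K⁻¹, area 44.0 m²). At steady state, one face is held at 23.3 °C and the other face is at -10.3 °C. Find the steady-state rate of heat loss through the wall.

Q = 6940 W

Q = kA·ΔT/L = 0.648 × 44.0 × |23.3 °C − -10.3 °C| / 0.138 = 6940 W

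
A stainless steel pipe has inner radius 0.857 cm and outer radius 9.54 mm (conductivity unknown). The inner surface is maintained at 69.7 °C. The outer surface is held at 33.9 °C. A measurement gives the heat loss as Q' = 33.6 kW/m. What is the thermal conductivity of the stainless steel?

k = 16.0 W/m·K

ΣR = ΔT/Q' = |69.7 − 33.9|/33600 = 0.001065 m·K/W
ln(r₂/r₁)/(2πk) = 0.001065 ⇒ k = 0.1072/(2π·0.001065) = 16.0 W/m·K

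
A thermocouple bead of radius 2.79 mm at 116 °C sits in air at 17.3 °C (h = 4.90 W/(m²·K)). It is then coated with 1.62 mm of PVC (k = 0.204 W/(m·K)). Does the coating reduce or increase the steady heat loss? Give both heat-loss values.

increases: 0.0473 → 0.111 W

Critical radius for a sphere: r_cr = 2k/h = 0.0833 m = 8.33 cm.
Outer radius after coating: r₂ = 0.00279 + 0.00162 = 0.00441 m.
Since r₁ < r_cr and r₂ ≤ r_cr, the coating moves toward the maximum at r_cr — heat loss rises.
Bare: R = 1/(4πr₁²h) = 2086 K/W; Q = 98.7/2086 = 0.0473 W.
Coated: R = R_cond + R_conv = 886.4 K/W; Q = 98.7/886.4 = 0.111 W.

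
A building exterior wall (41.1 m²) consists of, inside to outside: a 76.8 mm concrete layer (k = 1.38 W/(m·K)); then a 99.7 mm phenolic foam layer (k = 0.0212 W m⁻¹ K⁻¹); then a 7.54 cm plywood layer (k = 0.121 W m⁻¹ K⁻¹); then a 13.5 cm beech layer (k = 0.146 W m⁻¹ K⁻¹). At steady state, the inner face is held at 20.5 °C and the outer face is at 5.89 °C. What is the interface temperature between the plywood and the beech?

Treat each layer as a resistance in series:
  R_concrete = L/(kA) = 0.0768/(1.38·41.1) = 0.001354 K/W
  R_phenolic foam = L/(kA) = 0.0997/(0.0212·41.1) = 0.1144 K/W
  R_plywood = L/(kA) = 0.0754/(0.121·41.1) = 0.01516 K/W
  R_beech = L/(kA) = 0.135/(0.146·41.1) = 0.02250 K/W
ΣR = 0.001354 + 0.1144 + 0.01516 + 0.02250 = 0.1534 K/W
Q = ΔT/ΣR = (20.5 °C − 5.89 °C)/0.1534 = 95.24 W
From the inner boundary to the plywood/beech interface, ΣR_partial = 0.1309 K/W.
T_interface = T_in − Q·ΣR_partial = 20.5 °C − (95.24)(0.1309) = 8.03 °C

T = 8.03 °C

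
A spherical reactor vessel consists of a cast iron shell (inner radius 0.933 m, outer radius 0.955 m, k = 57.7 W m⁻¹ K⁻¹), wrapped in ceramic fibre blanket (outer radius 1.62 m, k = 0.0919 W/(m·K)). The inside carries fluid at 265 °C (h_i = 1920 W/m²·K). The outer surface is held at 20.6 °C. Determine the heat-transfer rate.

Resistance network (inner→outer):
  R_conv,in = 1/(4πr²h) = 1/(4π·0.933²·1920) = 4.761×10^-5 K/W
  R_cast iron = (1/0.933 − 1/0.955)/(4πk) = 0.02469/(4π·57.7) = 3.405×10^-5 K/W
  R_ceramic fibre blanket = (1/0.955 − 1/1.62)/(4πk) = 0.4298/(4π·0.0919) = 0.3722 K/W
ΣR = 4.761×10^-5 + 3.405×10^-5 + 0.3722 = 0.3723 K/W
Q = ΔT/ΣR = (265 °C − 20.6 °C)/0.3723 = 656 W

Q = 656 W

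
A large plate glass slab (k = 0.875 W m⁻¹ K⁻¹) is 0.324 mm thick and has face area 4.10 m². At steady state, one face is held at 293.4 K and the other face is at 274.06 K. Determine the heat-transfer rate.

Q = 214 kW

Q = kA·ΔT/L = 0.875 × 4.10 × |293.4 K − 274.06 K| / 3.24×10^-4 = 2.14×10^5 W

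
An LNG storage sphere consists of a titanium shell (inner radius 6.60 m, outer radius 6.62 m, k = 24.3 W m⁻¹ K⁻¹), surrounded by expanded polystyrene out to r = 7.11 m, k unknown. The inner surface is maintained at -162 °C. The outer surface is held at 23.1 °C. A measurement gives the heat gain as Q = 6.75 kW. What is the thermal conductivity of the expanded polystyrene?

k = 0.0302 W/m·K

ΣR = ΔT/Q = |-162 − 23.1|/6750 = 0.02742 K/W
Known resistances:
  R_titanium = (1/6.60 − 1/6.62)/(4πk) = 4.577×10^-4/(4π·24.3) = 1.499×10^-6 K/W
R_expanded polystyrene = ΣR − ΣR_known = 0.02742 − 1.499×10^-6 = 0.02742 K/W
(1/r₁−1/r₂)/(4πk) = 0.02742 ⇒ k = 0.01041/(4π·0.02742) = 0.0302 W/m·K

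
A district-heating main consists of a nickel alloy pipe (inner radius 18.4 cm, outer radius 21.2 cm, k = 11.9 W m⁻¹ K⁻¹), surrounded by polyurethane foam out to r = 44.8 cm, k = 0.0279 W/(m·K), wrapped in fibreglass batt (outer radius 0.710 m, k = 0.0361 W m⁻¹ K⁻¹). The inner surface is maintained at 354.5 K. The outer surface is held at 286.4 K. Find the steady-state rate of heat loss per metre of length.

Q' = 10.8 W/m

Resistance network (inner→outer):
  R'_nickel alloy = ln(0.212/0.184)/(2πk) = 0.1417/(2π·11.9) = 0.001894 m·K/W
  R'_polyurethane foam = ln(0.448/0.212)/(2πk) = 0.7482/(2π·0.0279) = 4.268 m·K/W
  R'_fibreglass batt = ln(0.710/0.448)/(2πk) = 0.4605/(2π·0.0361) = 2.030 m·K/W
ΣR = 0.001894 + 4.268 + 2.030 = 6.300 m·K/W
Q' = ΔT/ΣR = (354.5 K − 286.4 K)/6.300 = 10.8 W/m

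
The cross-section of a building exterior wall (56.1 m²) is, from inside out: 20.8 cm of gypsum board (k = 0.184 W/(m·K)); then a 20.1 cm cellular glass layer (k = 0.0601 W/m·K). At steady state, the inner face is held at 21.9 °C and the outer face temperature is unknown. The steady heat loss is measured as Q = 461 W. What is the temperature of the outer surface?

Sum the resistances:
  R_gypsum board = L/(kA) = 0.208/(0.184·56.1) = 0.02015 K/W
  R_cellular glass = L/(kA) = 0.201/(0.0601·56.1) = 0.05962 K/W
ΣR = 0.07977 K/W
ΔT = Q·ΣR = 461 × 0.07977 = 36.77 K
Heat flows outward, so T_out = T_in − ΔT = 21.9 − 36.77 = -14.9 °C

T_out = -14.9 °C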